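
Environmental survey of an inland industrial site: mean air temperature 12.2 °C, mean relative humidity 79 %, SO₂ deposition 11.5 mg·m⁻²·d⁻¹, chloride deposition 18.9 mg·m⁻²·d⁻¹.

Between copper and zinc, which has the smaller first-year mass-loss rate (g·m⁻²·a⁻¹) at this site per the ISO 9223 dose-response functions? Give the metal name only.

zinc

copper: temperature factor f = -0.080·(2.2) = -0.1760
  Pd branch = 0.0053·Pd^0.26·e^(0.059·RH+f) = 0.8869 μm/a
  Sd branch = 0.01025·Sd^0.27·e^(0.036·RH+0.049·T) = 0.7081 μm/a
  r_corr = 0.8869 + 0.7081 = 1.595 μm/a
  mass loss = 1.595 μm/a × 8.96 g/cm³ = 14.29 g·m⁻²·a⁻¹
zinc: temperature factor f = -0.071·(2.2) = -0.1562
  SO₂ term: 0.0129·11.5^0.44·exp(0.046·79-0.1562) = 1.224
  Sd branch = 0.0175·Sd^0.57·e^(0.008·RH+0.085·T) = 0.496 μm/a
  sum: 1.224 + 0.496 → r_corr = 1.72 μm/a
  mass loss = 1.72 μm/a × 7.14 g/cm³ = 12.28 g·m⁻²·a⁻¹
Ordering by g·m⁻²·a⁻¹: copper (14.3) > zinc (12.3)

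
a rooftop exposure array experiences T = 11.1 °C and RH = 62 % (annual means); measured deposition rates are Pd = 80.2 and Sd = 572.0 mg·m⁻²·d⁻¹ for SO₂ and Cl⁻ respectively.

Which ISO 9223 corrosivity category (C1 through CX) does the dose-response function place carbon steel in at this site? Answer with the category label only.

carbon steel: T>10 °C ⇒ hinge -0.054·(11.1−10) = -0.0594
  sulphur-dioxide contribution → 56.35 μm/a
  chloride contribution → 63.03 μm/a
  ⇒ r_corr(carbon steel) = 119.4 μm/a
119 μm/a falls in (80, 200] for carbon steel → category C5

C5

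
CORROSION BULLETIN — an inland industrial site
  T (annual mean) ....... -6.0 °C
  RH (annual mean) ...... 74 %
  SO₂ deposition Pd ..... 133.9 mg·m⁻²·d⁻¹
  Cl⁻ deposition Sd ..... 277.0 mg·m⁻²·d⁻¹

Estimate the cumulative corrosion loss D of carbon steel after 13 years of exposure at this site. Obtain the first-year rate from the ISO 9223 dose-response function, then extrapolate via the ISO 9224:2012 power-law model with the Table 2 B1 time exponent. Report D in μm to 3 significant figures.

carbon steel: f(T) = +0.150·(T−10) [T≤10 °C] = -2.4000
  Pd branch = 1.77·Pd^0.52·e^(0.02·RH+f) = 9.002 μm/a
  Cl⁻ term: 0.102·277.0^0.62·exp(0.033·74+0.04·-6.0) = 30.15
  r_corr = 9.002 + 30.15 = 39.15 μm/a
Power-law: D(13) = r_corr · 13^0.523
  D(13) = 39.15 × 13^0.523 = 39.15 × 3.825 = 149.7 μm

D(13) = 150 μm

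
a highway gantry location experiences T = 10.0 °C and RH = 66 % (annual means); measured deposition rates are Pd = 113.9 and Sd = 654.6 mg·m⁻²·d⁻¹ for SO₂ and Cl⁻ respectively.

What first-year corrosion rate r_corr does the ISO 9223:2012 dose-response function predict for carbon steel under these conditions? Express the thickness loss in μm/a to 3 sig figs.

carbon steel: f(T) = +0.150·(T−10) [T≤10 °C] = +0.0000
  sulphur-dioxide contribution → 77.74 μm/a
  chloride contribution → 74.84 μm/a
  ⇒ r_corr(carbon steel) = 152.6 μm/a

r_corr = 153 μm/a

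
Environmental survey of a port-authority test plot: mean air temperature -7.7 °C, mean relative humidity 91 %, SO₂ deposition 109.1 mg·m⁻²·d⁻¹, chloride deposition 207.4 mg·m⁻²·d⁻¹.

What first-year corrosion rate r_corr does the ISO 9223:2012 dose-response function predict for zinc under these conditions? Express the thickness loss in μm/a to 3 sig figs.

r_corr = 3.81 μm/a

zinc: temperature factor f = +0.038·(-17.7) = -0.6726
  sulphur-dioxide contribution → 3.413 μm/a
  chloride contribution → 0.394 μm/a
  ⇒ r_corr(zinc) = 3.807 μm/a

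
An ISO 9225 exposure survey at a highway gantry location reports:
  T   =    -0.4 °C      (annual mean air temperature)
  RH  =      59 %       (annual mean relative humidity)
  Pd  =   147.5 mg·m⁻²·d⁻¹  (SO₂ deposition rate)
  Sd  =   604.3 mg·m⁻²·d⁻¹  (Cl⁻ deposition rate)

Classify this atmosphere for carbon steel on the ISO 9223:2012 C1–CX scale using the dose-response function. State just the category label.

carbon steel: f(T) = +0.150·(T−10) [T≤10 °C] = -1.5600
  SO₂ term: 1.77·147.5^0.52·exp(0.02·59-1.5600) = 16.24
  Cl⁻ term: 0.102·604.3^0.62·exp(0.033·59+0.04·-0.4) = 37.29
  r_corr = 16.24 + 37.29 = 53.54 μm/a
Category bounds: 50…80 μm/a bracket r_corr ⇒ C4

C4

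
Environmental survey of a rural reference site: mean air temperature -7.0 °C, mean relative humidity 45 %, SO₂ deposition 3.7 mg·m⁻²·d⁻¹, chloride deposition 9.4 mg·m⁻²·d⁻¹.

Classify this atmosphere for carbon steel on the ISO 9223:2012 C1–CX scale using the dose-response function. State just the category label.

carbon steel: T≤10 °C ⇒ hinge +0.150·(-7.0−10) = -2.5500
  Pd branch = 1.77·Pd^0.52·e^(0.02·RH+f) = 0.6712 μm/a
  Sd branch = 0.102·Sd^0.62·e^(0.033·RH+0.04·T) = 1.365 μm/a
  r_corr = 0.6712 + 1.365 = 2.037 μm/a
2.04 μm/a falls in (1.3, 25] for carbon steel → category C2

C2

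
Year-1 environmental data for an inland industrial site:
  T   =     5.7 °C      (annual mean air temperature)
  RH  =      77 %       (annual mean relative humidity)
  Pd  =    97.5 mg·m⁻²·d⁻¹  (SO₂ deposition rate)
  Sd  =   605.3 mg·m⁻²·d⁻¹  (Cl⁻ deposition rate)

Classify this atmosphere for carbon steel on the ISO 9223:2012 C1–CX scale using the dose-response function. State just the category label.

C5

carbon steel: f(T) = +0.150·(T−10) [T≤10 °C] = -0.6450
  Pd branch = 1.77·Pd^0.52·e^(0.02·RH+f) = 46.88 μm/a
  Cl⁻ term: 0.102·605.3^0.62·exp(0.033·77+0.04·5.7) = 86.29
  sum: 46.88 + 86.29 → r_corr = 133.2 μm/a
ISO 9223 Table 2 (carbon steel): 80 < 133 ≤ 200 μm/a ⇒ C5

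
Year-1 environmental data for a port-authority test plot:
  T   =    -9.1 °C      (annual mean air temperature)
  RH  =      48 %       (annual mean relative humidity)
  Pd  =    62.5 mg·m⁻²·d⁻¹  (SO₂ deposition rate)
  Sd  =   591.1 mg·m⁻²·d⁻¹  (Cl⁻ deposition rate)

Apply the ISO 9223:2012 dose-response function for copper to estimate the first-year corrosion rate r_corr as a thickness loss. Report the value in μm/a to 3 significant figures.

r_corr = 0.231 μm/a

copper: temperature factor f = +0.126·(-19.1) = -2.4066
  Pd branch = 0.0053·Pd^0.26·e^(0.059·RH+f) = 0.02377 μm/a
  Sd branch = 0.01025·Sd^0.27·e^(0.036·RH+0.049·T) = 0.207 μm/a
  r_corr = 0.02377 + 0.207 = 0.2307 μm/a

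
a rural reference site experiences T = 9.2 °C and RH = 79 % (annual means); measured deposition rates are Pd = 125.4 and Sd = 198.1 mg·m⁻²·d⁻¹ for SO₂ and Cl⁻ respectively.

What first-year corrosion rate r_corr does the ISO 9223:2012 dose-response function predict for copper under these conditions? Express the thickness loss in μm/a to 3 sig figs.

copper: f(T) = +0.126·(T−10) [T≤10 °C] = -0.1008
  SO₂ term: 0.0053·125.4^0.26·exp(0.059·79-0.1008) = 1.78
  Cl⁻ term: 0.01025·198.1^0.27·exp(0.036·79+0.049·9.2) = 1.153
  sum: 1.78 + 1.153 → r_corr = 2.932 μm/a

r_corr = 2.93 μm/a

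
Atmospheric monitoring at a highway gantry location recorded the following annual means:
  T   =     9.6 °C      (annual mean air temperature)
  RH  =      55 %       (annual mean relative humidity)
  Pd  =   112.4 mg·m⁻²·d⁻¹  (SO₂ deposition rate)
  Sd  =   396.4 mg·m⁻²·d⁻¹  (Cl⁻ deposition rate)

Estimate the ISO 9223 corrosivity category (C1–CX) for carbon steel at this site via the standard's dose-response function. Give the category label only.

C5

carbon steel: f(T) = +0.150·(T−10) [T≤10 °C] = -0.0600
  sulphur-dioxide contribution → 58.35 μm/a
  chloride contribution → 37.54 μm/a
  ⇒ r_corr(carbon steel) = 95.89 μm/a
95.9 μm/a falls in (80, 200] for carbon steel → category C5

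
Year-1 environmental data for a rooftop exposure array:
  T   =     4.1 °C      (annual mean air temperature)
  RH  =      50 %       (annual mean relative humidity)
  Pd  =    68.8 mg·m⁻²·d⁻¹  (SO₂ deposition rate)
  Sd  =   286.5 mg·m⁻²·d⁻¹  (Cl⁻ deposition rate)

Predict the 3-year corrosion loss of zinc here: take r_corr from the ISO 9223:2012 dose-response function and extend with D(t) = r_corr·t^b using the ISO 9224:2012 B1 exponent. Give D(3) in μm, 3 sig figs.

D(3) = 3.89 μm

zinc: T≤10 °C ⇒ hinge +0.038·(4.1−10) = -0.2242
  Pd branch = 0.0129·Pd^0.44·e^(0.046·RH+f) = 0.6617 μm/a
  Cl⁻ term: 0.0175·286.5^0.57·exp(0.008·50+0.085·4.1) = 0.9304
  r_corr = 0.6617 + 0.9304 = 1.592 μm/a
Power-law: D(3) = r_corr · 3^0.813
  D(3) = 1.592 × 3^0.813 = 1.592 × 2.443 = 3.889 μm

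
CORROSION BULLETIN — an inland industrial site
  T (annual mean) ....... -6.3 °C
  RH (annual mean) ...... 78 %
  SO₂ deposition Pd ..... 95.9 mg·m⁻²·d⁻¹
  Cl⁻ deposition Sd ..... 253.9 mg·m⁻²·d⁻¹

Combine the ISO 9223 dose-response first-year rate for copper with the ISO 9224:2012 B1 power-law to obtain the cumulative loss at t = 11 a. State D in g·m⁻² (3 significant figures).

D(11) = 34.5 g·m⁻²

copper: temperature factor f = +0.126·(-16.3) = -2.0538
  SO₂ term: 0.0053·95.9^0.26·exp(0.059·78-2.0538) = 0.2219
  Sd branch = 0.01025·Sd^0.27·e^(0.036·RH+0.049·T) = 0.5564 μm/a
  sum: 0.2219 + 0.5564 → r_corr = 0.7784 μm/a
Power-law: D(11) = r_corr · 11^0.667
  D(11) = 0.7784 × 11^0.667 = 0.7784 × 4.95 = 3.853 μm
  Mass loss = 3.853 μm × 8.96 g/cm³ = 34.52 g·m⁻²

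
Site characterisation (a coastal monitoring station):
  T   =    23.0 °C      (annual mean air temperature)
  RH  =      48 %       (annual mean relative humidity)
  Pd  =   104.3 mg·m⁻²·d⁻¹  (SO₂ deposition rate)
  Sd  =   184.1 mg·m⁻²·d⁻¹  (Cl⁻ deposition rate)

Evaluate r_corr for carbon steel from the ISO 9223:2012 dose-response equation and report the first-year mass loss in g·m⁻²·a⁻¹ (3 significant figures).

carbon steel: T>10 °C ⇒ hinge -0.054·(23.0−10) = -0.7020
  sulphur-dioxide contribution → 25.68 μm/a
  chloride contribution → 31.65 μm/a
  total first-year rate 57.33 μm/a
Convert to mass loss: 57.33 μm/a × 7.85 g/cm³ = 450 g·m⁻²·a⁻¹

r_corr = 450 g·m⁻²·a⁻¹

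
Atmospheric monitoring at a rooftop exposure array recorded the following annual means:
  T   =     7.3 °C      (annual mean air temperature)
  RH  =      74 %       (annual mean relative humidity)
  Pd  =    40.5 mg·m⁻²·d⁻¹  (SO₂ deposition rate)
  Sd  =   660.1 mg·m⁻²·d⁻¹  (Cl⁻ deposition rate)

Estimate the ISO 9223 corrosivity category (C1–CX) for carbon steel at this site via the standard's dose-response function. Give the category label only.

C5

carbon steel: temperature factor f = +0.150·(-2.7) = -0.4050
  sulphur-dioxide contribution → 35.54 μm/a
  chloride contribution → 87.93 μm/a
  ⇒ r_corr(carbon steel) = 123.5 μm/a
Category bounds: 80…200 μm/a bracket r_corr ⇒ C5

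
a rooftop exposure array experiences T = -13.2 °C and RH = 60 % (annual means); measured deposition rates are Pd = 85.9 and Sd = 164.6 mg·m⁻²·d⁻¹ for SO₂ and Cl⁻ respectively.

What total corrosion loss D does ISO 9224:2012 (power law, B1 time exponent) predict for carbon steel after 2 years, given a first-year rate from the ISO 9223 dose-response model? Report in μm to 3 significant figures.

carbon steel: T≤10 °C ⇒ hinge +0.150·(-13.2−10) = -3.4800
  SO₂ term: 1.77·85.9^0.52·exp(0.02·60-3.4800) = 1.834
  Sd branch = 0.102·Sd^0.62·e^(0.033·RH+0.04·T) = 10.31 μm/a
  r_corr = 1.834 + 10.31 = 12.15 μm/a
ISO 9224: D(t) = r_corr · t^b with b = 0.523 (carbon steel, B1)
  D(2) = 12.15 × 2^0.523 = 12.15 × 1.437 = 17.45 μm

D(2) = 17.5 μm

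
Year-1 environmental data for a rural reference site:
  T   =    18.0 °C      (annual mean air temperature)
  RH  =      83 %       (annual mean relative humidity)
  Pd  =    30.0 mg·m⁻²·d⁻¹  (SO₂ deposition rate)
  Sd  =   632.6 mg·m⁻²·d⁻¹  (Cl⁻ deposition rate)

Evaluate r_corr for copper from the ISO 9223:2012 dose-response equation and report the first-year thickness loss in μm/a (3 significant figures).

copper: T>10 °C ⇒ hinge -0.080·(18.0−10) = -0.6400
  SO₂ term: 0.0053·30.0^0.26·exp(0.059·83-0.6400) = 0.906
  Sd branch = 0.01025·Sd^0.27·e^(0.036·RH+0.049·T) = 2.804 μm/a
  sum: 0.906 + 2.804 → r_corr = 3.71 μm/a

r_corr = 3.71 μm/a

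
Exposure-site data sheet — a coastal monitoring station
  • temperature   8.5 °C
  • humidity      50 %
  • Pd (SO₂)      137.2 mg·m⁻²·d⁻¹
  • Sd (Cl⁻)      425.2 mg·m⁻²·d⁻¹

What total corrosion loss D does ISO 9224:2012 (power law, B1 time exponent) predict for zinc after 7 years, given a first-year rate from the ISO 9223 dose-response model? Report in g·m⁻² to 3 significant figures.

zinc: f(T) = +0.038·(T−10) [T≤10 °C] = -0.0570
  sulphur-dioxide contribution → 1.06 μm/a
  chloride contribution → 1.694 μm/a
  ⇒ r_corr(zinc) = 2.753 μm/a
Power-law: D(7) = r_corr · 7^0.813
  D(7) = 2.753 × 7^0.813 = 2.753 × 4.865 = 13.39 μm
  Mass loss = 13.39 μm × 7.14 g/cm³ = 95.63 g·m⁻²

D(7) = 95.6 g·m⁻²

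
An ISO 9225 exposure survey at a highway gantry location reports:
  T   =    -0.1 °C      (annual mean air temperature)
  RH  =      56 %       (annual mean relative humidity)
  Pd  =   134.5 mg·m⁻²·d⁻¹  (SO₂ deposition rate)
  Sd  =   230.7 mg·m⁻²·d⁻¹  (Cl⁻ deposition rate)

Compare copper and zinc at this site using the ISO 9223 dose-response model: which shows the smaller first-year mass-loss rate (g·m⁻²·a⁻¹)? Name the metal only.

copper

copper: T≤10 °C ⇒ hinge +0.126·(-0.1−10) = -1.2726
  Pd branch = 0.0053·Pd^0.26·e^(0.059·RH+f) = 0.1445 μm/a
  Sd branch = 0.01025·Sd^0.27·e^(0.036·RH+0.049·T) = 0.3328 μm/a
  sum: 0.1445 + 0.3328 → r_corr = 0.4773 μm/a
  mass loss = 0.4773 μm/a × 8.96 g/cm³ = 4.277 g·m⁻²·a⁻¹
zinc: temperature factor f = +0.038·(-10.1) = -0.3838
  Pd branch = 0.0129·Pd^0.44·e^(0.046·RH+f) = 0.9984 μm/a
  Cl⁻ term: 0.0175·230.7^0.57·exp(0.008·56+0.085·-0.1) = 0.6037
  sum: 0.9984 + 0.6037 → r_corr = 1.602 μm/a
  mass loss = 1.602 μm/a × 7.14 g/cm³ = 11.44 g·m⁻²·a⁻¹
Ordering by g·m⁻²·a⁻¹: zinc (11.4) > copper (4.28)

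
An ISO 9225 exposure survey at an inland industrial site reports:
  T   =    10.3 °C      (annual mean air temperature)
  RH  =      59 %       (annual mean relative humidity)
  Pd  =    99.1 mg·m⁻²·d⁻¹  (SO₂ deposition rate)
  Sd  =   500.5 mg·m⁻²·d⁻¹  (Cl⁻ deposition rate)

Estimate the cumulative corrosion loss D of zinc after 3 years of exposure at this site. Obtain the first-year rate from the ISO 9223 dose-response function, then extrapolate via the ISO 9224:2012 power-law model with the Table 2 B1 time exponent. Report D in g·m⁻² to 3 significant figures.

zinc: T>10 °C ⇒ hinge -0.071·(10.3−10) = -0.0213
  SO₂ term: 0.0129·99.1^0.44·exp(0.046·59-0.0213) = 1.44
  Sd branch = 0.0175·Sd^0.57·e^(0.008·RH+0.085·T) = 2.328 μm/a
  sum: 1.44 + 2.328 → r_corr = 3.767 μm/a
Power-law: D(3) = r_corr · 3^0.813
  D(3) = 3.767 × 3^0.813 = 3.767 × 2.443 = 9.203 μm
  Mass loss = 9.203 μm × 7.14 g/cm³ = 65.71 g·m⁻²

D(3) = 65.7 g·m⁻²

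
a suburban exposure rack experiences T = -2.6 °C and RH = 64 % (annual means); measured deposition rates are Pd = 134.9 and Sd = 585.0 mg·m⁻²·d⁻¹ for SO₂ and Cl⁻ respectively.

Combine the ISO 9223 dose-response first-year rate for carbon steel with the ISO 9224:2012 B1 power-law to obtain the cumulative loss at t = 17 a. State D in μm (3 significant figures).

carbon steel: T≤10 °C ⇒ hinge +0.150·(-2.6−10) = -1.8900
  sulphur-dioxide contribution → 12.32 μm/a
  chloride contribution → 39.47 μm/a
  ⇒ r_corr(carbon steel) = 51.79 μm/a
ISO 9224: D(t) = r_corr · t^b with b = 0.523 (carbon steel, B1)
  D(17) = 51.79 × 17^0.523 = 51.79 × 4.401 = 227.9 μm

D(17) = 228 μm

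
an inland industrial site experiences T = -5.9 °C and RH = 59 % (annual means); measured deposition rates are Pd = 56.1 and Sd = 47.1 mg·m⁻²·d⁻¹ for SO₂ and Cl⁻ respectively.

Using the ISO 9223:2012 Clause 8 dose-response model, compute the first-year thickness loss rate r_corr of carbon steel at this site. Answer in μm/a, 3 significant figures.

carbon steel: f(T) = +0.150·(T−10) [T≤10 °C] = -2.3850
  sulphur-dioxide contribution → 4.306 μm/a
  chloride contribution → 6.151 μm/a
  ⇒ r_corr(carbon steel) = 10.46 μm/a

r_corr = 10.5 μm/a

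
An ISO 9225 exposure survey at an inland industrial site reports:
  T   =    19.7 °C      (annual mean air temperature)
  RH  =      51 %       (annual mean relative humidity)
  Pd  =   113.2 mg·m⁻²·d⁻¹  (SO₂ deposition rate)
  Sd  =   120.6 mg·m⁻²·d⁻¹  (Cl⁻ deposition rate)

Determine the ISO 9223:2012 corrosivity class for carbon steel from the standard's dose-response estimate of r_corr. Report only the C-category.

carbon steel: temperature factor f = -0.054·(9.7) = -0.5238
  Pd branch = 1.77·Pd^0.52·e^(0.02·RH+f) = 34 μm/a
  Sd branch = 0.102·Sd^0.62·e^(0.033·RH+0.04·T) = 23.56 μm/a
  r_corr = 34 + 23.56 = 57.56 μm/a
ISO 9223 Table 2 (carbon steel): 50 < 57.6 ≤ 80 μm/a ⇒ C4

C4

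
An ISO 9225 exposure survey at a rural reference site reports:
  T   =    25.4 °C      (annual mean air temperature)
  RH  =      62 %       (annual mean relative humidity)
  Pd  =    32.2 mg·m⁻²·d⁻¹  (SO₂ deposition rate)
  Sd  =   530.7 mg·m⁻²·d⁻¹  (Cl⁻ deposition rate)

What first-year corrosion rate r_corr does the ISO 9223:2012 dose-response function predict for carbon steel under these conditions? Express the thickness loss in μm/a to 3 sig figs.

carbon steel: temperature factor f = -0.054·(15.4) = -0.8316
  sulphur-dioxide contribution → 16.2 μm/a
  chloride contribution → 106.6 μm/a
  total first-year rate 122.8 μm/a

r_corr = 123 μm/a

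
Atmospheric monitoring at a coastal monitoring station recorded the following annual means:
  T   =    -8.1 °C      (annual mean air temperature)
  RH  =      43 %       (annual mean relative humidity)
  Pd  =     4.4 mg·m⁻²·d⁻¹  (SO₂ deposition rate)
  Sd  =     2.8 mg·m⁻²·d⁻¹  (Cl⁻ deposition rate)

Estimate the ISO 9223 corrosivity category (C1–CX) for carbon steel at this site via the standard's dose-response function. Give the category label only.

carbon steel: T≤10 °C ⇒ hinge +0.150·(-8.1−10) = -2.7150
  sulphur-dioxide contribution → 0.5983 μm/a
  chloride contribution → 0.5773 μm/a
  total first-year rate 1.176 μm/a
ISO 9223 Table 2 (carbon steel): 0 < 1.18 ≤ 1.3 μm/a ⇒ C1

C1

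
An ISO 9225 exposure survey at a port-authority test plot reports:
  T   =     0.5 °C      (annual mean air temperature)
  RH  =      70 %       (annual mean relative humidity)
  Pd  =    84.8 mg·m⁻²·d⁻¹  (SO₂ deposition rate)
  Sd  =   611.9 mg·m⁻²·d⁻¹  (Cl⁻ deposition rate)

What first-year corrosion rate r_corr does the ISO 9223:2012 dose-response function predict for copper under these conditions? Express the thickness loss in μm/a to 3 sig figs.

r_corr = 1.05 μm/a

copper: temperature factor f = +0.126·(-9.5) = -1.1970
  SO₂ term: 0.0053·84.8^0.26·exp(0.059·70-1.1970) = 0.3158
  Cl⁻ term: 0.01025·611.9^0.27·exp(0.036·70+0.049·0.5) = 0.7382
  sum: 0.3158 + 0.7382 → r_corr = 1.054 μm/a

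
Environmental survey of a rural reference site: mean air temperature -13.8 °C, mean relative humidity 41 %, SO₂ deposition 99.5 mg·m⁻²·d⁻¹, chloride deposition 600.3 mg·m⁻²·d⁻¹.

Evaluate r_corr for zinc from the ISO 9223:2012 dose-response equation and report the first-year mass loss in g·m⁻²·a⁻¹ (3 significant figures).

r_corr = 3.92 g·m⁻²·a⁻¹

zinc: temperature factor f = +0.038·(-23.8) = -0.9044
  Pd branch = 0.0129·Pd^0.44·e^(0.046·RH+f) = 0.2606 μm/a
  Cl⁻ term: 0.0175·600.3^0.57·exp(0.008·41+0.085·-13.8) = 0.2882
  r_corr = 0.2606 + 0.2882 = 0.5488 μm/a
Convert to mass loss: 0.5488 μm/a × 7.14 g/cm³ = 3.918 g·m⁻²·a⁻¹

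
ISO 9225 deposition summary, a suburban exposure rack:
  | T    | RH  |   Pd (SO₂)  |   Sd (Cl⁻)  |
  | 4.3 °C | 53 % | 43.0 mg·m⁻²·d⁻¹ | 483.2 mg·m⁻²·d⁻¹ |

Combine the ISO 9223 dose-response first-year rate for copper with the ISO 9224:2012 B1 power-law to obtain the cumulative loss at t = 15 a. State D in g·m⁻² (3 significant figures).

D(15) = 33.2 g·m⁻²

copper: f(T) = +0.126·(T−10) [T≤10 °C] = -0.7182
  Pd branch = 0.0053·Pd^0.26·e^(0.059·RH+f) = 0.1567 μm/a
  Sd branch = 0.01025·Sd^0.27·e^(0.036·RH+0.049·T) = 0.4525 μm/a
  r_corr = 0.1567 + 0.4525 = 0.6092 μm/a
Power-law: D(15) = r_corr · 15^0.667
  D(15) = 0.6092 × 15^0.667 = 0.6092 × 6.088 = 3.708 μm
  Mass loss = 3.708 μm × 8.96 g/cm³ = 33.23 g·m⁻²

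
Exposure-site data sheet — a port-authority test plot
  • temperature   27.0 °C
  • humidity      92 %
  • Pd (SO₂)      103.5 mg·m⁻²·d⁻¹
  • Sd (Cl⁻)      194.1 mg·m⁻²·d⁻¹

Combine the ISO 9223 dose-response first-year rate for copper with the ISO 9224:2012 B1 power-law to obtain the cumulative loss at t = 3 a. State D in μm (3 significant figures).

copper: f(T) = -0.080·(T−10) [T>10 °C] = -1.3600
  Pd branch = 0.0053·Pd^0.26·e^(0.059·RH+f) = 1.035 μm/a
  Cl⁻ term: 0.01025·194.1^0.27·exp(0.036·92+0.049·27.0) = 4.38
  r_corr = 1.035 + 4.38 = 5.415 μm/a
ISO 9224: D(t) = r_corr · t^b with b = 0.667 (copper, B1)
  D(3) = 5.415 × 3^0.667 = 5.415 × 2.081 = 11.27 μm

D(3) = 11.3 μm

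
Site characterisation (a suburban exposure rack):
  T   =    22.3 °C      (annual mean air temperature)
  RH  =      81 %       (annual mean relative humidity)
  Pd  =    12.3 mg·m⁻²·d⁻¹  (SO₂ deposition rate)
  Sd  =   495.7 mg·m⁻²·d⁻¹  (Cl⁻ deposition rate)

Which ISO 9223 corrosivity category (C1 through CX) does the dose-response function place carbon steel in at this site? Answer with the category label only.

carbon steel: temperature factor f = -0.054·(12.3) = -0.6642
  SO₂ term: 1.77·12.3^0.52·exp(0.02·81-0.6642) = 16.98
  Sd branch = 0.102·Sd^0.62·e^(0.033·RH+0.04·T) = 169 μm/a
  sum: 16.98 + 169 → r_corr = 186 μm/a
186 μm/a falls in (80, 200] for carbon steel → category C5

C5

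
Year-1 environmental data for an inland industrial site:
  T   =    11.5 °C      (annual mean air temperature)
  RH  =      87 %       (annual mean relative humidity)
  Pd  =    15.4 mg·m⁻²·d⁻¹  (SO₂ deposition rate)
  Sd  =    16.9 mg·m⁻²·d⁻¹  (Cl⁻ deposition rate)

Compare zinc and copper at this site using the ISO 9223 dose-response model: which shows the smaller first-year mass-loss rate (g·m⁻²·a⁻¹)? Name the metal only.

zinc: T>10 °C ⇒ hinge -0.071·(11.5−10) = -0.1065
  sulphur-dioxide contribution → 2.113 μm/a
  chloride contribution → 0.4674 μm/a
  total first-year rate 2.58 μm/a
  mass loss = 2.58 μm/a × 7.14 g/cm³ = 18.42 g·m⁻²·a⁻¹
copper: T>10 °C ⇒ hinge -0.080·(11.5−10) = -0.1200
  sulphur-dioxide contribution → 1.622 μm/a
  chloride contribution → 0.8855 μm/a
  ⇒ r_corr(copper) = 2.508 μm/a
  mass loss = 2.508 μm/a × 8.96 g/cm³ = 22.47 g·m⁻²·a⁻¹
Ordering by g·m⁻²·a⁻¹: copper (22.5) > zinc (18.4)

zinc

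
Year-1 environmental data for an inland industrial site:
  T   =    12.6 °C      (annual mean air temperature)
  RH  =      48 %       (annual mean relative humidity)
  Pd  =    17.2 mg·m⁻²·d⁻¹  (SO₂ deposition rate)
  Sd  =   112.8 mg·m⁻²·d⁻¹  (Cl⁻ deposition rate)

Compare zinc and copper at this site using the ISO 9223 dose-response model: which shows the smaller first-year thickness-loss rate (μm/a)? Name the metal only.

zinc: temperature factor f = -0.071·(2.6) = -0.1846
  SO₂ term: 0.0129·17.2^0.44·exp(0.046·48-0.1846) = 0.3412
  Sd branch = 0.0175·Sd^0.57·e^(0.008·RH+0.085·T) = 1.109 μm/a
  sum: 0.3412 + 1.109 → r_corr = 1.45 μm/a
copper: f(T) = -0.080·(T−10) [T>10 °C] = -0.2080
  SO₂ term: 0.0053·17.2^0.26·exp(0.059·48-0.2080) = 0.1531
  Cl⁻ term: 0.01025·112.8^0.27·exp(0.036·48+0.049·12.6) = 0.3832
  r_corr = 0.1531 + 0.3832 = 0.5364 μm/a
Ordering by μm/a: zinc (1.45) > copper (0.536)

copper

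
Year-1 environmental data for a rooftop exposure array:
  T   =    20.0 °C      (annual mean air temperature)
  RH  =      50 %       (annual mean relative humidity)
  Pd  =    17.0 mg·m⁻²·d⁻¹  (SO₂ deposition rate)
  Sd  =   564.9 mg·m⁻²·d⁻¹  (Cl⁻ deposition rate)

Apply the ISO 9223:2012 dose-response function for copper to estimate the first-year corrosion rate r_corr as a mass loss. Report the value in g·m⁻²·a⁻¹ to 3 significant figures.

copper: temperature factor f = -0.080·(10.0) = -0.8000
  SO₂ term: 0.0053·17.0^0.26·exp(0.059·50-0.8000) = 0.09504
  Sd branch = 0.01025·Sd^0.27·e^(0.036·RH+0.049·T) = 0.9143 μm/a
  r_corr = 0.09504 + 0.9143 = 1.009 μm/a
Convert to mass loss: 1.009 μm/a × 8.96 g/cm³ = 9.044 g·m⁻²·a⁻¹

r_corr = 9.04 g·m⁻²·a⁻¹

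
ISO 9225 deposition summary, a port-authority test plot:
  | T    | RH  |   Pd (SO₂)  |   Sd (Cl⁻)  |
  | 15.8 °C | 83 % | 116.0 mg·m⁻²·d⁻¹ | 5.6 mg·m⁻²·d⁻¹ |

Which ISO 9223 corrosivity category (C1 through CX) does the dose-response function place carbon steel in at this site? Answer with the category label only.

carbon steel: f(T) = -0.054·(T−10) [T>10 °C] = -0.3132
  sulphur-dioxide contribution → 80.61 μm/a
  chloride contribution → 8.639 μm/a
  ⇒ r_corr(carbon steel) = 89.25 μm/a
Category bounds: 80…200 μm/a bracket r_corr ⇒ C5

C5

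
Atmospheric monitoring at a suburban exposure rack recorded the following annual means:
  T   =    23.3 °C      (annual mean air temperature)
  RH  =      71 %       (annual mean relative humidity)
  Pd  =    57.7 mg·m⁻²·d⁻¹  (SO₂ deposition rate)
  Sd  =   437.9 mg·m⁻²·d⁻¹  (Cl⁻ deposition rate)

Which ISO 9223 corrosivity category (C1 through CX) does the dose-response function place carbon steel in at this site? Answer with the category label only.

carbon steel: temperature factor f = -0.054·(13.3) = -0.7182
  Pd branch = 1.77·Pd^0.52·e^(0.02·RH+f) = 29.42 μm/a
  Cl⁻ term: 0.102·437.9^0.62·exp(0.033·71+0.04·23.3) = 117.1
  r_corr = 29.42 + 117.1 = 146.5 μm/a
147 μm/a falls in (80, 200] for carbon steel → category C5

C5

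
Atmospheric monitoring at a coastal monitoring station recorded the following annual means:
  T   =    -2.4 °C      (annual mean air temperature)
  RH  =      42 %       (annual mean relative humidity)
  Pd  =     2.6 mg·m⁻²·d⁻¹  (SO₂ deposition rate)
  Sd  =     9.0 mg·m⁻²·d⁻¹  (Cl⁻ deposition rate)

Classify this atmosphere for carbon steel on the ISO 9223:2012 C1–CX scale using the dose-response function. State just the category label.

carbon steel: temperature factor f = +0.150·(-12.4) = -1.8600
  SO₂ term: 1.77·2.6^0.52·exp(0.02·42-1.8600) = 1.049
  Sd branch = 0.102·Sd^0.62·e^(0.033·RH+0.04·T) = 1.447 μm/a
  r_corr = 1.049 + 1.447 = 2.496 μm/a
ISO 9223 Table 2 (carbon steel): 1.3 < 2.5 ≤ 25 μm/a ⇒ C2

C2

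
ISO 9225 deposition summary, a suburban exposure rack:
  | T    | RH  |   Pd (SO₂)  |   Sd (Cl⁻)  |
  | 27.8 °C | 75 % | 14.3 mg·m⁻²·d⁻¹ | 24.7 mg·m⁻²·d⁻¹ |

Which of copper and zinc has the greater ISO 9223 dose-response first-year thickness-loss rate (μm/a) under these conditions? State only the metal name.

copper: f(T) = -0.080·(T−10) [T>10 °C] = -1.4240
  Pd branch = 0.0053·Pd^0.26·e^(0.059·RH+f) = 0.2128 μm/a
  Sd branch = 0.01025·Sd^0.27·e^(0.036·RH+0.049·T) = 1.416 μm/a
  r_corr = 0.2128 + 1.416 = 1.628 μm/a
zinc: temperature factor f = -0.071·(17.8) = -1.2638
  SO₂ term: 0.0129·14.3^0.44·exp(0.046·75-1.2638) = 0.3702
  Sd branch = 0.0175·Sd^0.57·e^(0.008·RH+0.085·T) = 2.107 μm/a
  r_corr = 0.3702 + 2.107 = 2.477 μm/a
Ordering by μm/a: zinc (2.48) > copper (1.63)

zinc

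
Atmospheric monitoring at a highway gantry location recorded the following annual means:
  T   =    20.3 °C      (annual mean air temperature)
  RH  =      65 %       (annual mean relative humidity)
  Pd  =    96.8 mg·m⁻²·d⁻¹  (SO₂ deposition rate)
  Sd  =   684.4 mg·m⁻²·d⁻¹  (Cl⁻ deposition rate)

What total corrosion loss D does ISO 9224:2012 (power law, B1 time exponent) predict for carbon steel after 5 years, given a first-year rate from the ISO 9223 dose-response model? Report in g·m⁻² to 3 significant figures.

carbon steel: temperature factor f = -0.054·(10.3) = -0.5562
  SO₂ term: 1.77·96.8^0.52·exp(0.02·65-0.5562) = 40.15
  Sd branch = 0.102·Sd^0.62·e^(0.033·RH+0.04·T) = 112.4 μm/a
  r_corr = 40.15 + 112.4 = 152.5 μm/a
Long-term exponent b (ISO 9224 Table 2, B1) = 0.523
  D(5) = 152.5 × 5^0.523 = 152.5 × 2.32 = 353.9 μm
  Mass loss = 353.9 μm × 7.85 g/cm³ = 2778 g·m⁻²

D(5) = 2.78e+03 g·m⁻²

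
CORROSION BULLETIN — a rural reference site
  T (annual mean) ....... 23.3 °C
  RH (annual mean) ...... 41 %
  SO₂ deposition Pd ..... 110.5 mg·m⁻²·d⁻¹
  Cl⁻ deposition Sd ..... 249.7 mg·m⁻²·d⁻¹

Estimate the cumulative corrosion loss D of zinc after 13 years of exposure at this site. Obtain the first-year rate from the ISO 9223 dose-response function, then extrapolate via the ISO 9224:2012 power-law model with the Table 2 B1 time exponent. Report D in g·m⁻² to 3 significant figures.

D(13) = 250 g·m⁻²

zinc: temperature factor f = -0.071·(13.3) = -0.9443
  sulphur-dioxide contribution → 0.2622 μm/a
  chloride contribution → 4.094 μm/a
  ⇒ r_corr(zinc) = 4.356 μm/a
Power-law: D(13) = r_corr · 13^0.813
  D(13) = 4.356 × 13^0.813 = 4.356 × 8.047 = 35.05 μm
  Mass loss = 35.05 μm × 7.14 g/cm³ = 250.3 g·m⁻²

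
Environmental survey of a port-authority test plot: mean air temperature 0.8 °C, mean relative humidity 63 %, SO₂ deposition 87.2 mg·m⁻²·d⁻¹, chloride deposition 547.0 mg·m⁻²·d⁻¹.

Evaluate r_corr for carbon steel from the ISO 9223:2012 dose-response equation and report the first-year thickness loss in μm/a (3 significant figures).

carbon steel: f(T) = +0.150·(T−10) [T≤10 °C] = -1.3800
  Pd branch = 1.77·Pd^0.52·e^(0.02·RH+f) = 16.03 μm/a
  Cl⁻ term: 0.102·547.0^0.62·exp(0.033·63+0.04·0.8) = 41.97
  r_corr = 16.03 + 41.97 = 58 μm/a

r_corr = 58.0 μm/a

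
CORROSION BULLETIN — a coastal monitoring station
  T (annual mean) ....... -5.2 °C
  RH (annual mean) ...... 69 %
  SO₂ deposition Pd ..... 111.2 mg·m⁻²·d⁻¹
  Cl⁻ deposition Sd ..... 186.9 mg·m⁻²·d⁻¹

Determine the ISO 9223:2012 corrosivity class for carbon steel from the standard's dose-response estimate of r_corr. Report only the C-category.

carbon steel: T≤10 °C ⇒ hinge +0.150·(-5.2−10) = -2.2800
  sulphur-dioxide contribution → 8.338 μm/a
  chloride contribution → 20.68 μm/a
  ⇒ r_corr(carbon steel) = 29.02 μm/a
Category bounds: 25…50 μm/a bracket r_corr ⇒ C3

C3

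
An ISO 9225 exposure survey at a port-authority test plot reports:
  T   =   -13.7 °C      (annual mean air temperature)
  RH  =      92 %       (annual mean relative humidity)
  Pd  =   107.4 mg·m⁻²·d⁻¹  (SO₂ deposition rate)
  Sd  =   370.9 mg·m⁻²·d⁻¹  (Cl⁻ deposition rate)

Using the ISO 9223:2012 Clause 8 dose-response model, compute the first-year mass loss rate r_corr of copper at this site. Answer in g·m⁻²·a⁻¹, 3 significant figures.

r_corr = 8.20 g·m⁻²·a⁻¹

copper: f(T) = +0.126·(T−10) [T≤10 °C] = -2.9862
  sulphur-dioxide contribution → 0.2055 μm/a
  chloride contribution → 0.71 μm/a
  ⇒ r_corr(copper) = 0.9155 μm/a
Convert to mass loss: 0.9155 μm/a × 8.96 g/cm³ = 8.203 g·m⁻²·a⁻¹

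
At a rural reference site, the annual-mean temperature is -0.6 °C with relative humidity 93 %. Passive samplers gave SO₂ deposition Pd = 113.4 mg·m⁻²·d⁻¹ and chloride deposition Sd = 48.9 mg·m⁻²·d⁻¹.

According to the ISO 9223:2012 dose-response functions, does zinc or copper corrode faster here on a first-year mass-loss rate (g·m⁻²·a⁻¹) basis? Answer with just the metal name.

zinc: T≤10 °C ⇒ hinge +0.038·(-0.6−10) = -0.4028
  SO₂ term: 0.0129·113.4^0.44·exp(0.046·93-0.4028) = 4.984
  Sd branch = 0.0175·Sd^0.57·e^(0.008·RH+0.085·T) = 0.3213 μm/a
  sum: 4.984 + 0.3213 → r_corr = 5.306 μm/a
  mass loss = 5.306 μm/a × 7.14 g/cm³ = 37.88 g·m⁻²·a⁻¹
copper: T≤10 °C ⇒ hinge +0.126·(-0.6−10) = -1.3356
  Pd branch = 0.0053·Pd^0.26·e^(0.059·RH+f) = 1.152 μm/a
  Sd branch = 0.01025·Sd^0.27·e^(0.036·RH+0.049·T) = 0.8093 μm/a
  sum: 1.152 + 0.8093 → r_corr = 1.961 μm/a
  mass loss = 1.961 μm/a × 8.96 g/cm³ = 17.57 g·m⁻²·a⁻¹
Ordering by g·m⁻²·a⁻¹: zinc (37.9) > copper (17.6)

zinc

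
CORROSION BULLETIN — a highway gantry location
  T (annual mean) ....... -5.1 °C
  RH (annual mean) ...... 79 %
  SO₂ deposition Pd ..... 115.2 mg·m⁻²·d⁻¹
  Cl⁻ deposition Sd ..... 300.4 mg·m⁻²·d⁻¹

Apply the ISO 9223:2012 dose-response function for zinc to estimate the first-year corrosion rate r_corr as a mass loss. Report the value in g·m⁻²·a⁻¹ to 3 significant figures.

zinc: f(T) = +0.038·(T−10) [T≤10 °C] = -0.5738
  Pd branch = 0.0129·Pd^0.44·e^(0.046·RH+f) = 2.222 μm/a
  Sd branch = 0.0175·Sd^0.57·e^(0.008·RH+0.085·T) = 0.5515 μm/a
  r_corr = 2.222 + 0.5515 = 2.773 μm/a
Convert to mass loss: 2.773 μm/a × 7.14 g/cm³ = 19.8 g·m⁻²·a⁻¹

r_corr = 19.8 g·m⁻²·a⁻¹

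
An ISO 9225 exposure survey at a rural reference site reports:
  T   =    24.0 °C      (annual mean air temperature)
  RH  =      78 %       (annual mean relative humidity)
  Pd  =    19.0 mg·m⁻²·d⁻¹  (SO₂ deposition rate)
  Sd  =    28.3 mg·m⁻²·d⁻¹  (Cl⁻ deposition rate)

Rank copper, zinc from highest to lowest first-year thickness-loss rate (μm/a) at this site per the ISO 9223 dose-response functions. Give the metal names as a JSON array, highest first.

copper: T>10 °C ⇒ hinge -0.080·(24.0−10) = -1.1200
  Pd branch = 0.0053·Pd^0.26·e^(0.059·RH+f) = 0.3707 μm/a
  Sd branch = 0.01025·Sd^0.27·e^(0.036·RH+0.049·T) = 1.358 μm/a
  sum: 0.3707 + 1.358 → r_corr = 1.729 μm/a
zinc: T>10 °C ⇒ hinge -0.071·(24.0−10) = -0.9940
  Pd branch = 0.0129·Pd^0.44·e^(0.046·RH+f) = 0.6307 μm/a
  Sd branch = 0.0175·Sd^0.57·e^(0.008·RH+0.085·T) = 1.689 μm/a
  sum: 0.6307 + 1.689 → r_corr = 2.319 μm/a
Ordering by μm/a: zinc (2.32) > copper (1.73)

["zinc", "copper"]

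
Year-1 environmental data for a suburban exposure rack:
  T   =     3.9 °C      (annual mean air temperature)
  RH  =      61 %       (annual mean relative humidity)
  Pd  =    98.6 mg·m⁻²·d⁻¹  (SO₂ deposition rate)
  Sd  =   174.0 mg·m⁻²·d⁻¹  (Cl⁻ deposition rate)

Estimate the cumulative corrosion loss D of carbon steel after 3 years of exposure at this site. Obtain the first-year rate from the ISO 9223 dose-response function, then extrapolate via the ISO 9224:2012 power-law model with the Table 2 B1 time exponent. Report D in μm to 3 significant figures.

D(3) = 85.3 μm

carbon steel: T≤10 °C ⇒ hinge +0.150·(3.9−10) = -0.9150
  Pd branch = 1.77·Pd^0.52·e^(0.02·RH+f) = 26.14 μm/a
  Sd branch = 0.102·Sd^0.62·e^(0.033·RH+0.04·T) = 21.86 μm/a
  sum: 26.14 + 21.86 → r_corr = 48 μm/a
Power-law: D(3) = r_corr · 3^0.523
  D(3) = 48 × 3^0.523 = 48 × 1.776 = 85.27 μm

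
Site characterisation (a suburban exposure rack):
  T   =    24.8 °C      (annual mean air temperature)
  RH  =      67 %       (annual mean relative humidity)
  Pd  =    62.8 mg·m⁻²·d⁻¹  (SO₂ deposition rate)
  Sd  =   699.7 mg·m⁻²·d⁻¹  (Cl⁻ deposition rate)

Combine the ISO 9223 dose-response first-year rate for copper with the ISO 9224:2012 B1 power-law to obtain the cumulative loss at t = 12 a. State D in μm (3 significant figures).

D(12) = 13.2 μm

copper: T>10 °C ⇒ hinge -0.080·(24.8−10) = -1.1840
  sulphur-dioxide contribution → 0.2479 μm/a
  chloride contribution → 2.26 μm/a
  total first-year rate 2.508 μm/a
ISO 9224: D(t) = r_corr · t^b with b = 0.667 (copper, B1)
  D(12) = 2.508 × 12^0.667 = 2.508 × 5.246 = 13.16 μm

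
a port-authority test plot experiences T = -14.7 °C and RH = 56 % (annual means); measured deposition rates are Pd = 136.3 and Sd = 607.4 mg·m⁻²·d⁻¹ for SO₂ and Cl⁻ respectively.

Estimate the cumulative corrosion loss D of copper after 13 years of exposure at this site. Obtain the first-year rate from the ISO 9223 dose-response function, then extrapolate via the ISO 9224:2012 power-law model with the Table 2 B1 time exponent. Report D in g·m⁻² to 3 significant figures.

copper: f(T) = +0.126·(T−10) [T≤10 °C] = -3.1122
  SO₂ term: 0.0053·136.3^0.26·exp(0.059·56-3.1122) = 0.02304
  Cl⁻ term: 0.01025·607.4^0.27·exp(0.036·56+0.049·-14.7) = 0.2113
  sum: 0.02304 + 0.2113 → r_corr = 0.2344 μm/a
Power-law: D(13) = r_corr · 13^0.667
  D(13) = 0.2344 × 13^0.667 = 0.2344 × 5.534 = 1.297 μm
  Mass loss = 1.297 μm × 8.96 g/cm³ = 11.62 g·m⁻²

D(13) = 11.6 g·m⁻²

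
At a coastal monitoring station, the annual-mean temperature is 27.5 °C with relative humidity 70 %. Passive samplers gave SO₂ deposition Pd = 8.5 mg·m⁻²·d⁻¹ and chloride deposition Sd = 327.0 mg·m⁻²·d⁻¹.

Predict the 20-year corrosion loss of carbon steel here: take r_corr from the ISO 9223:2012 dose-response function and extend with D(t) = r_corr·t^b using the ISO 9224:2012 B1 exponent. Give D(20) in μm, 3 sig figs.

D(20) = 576 μm

carbon steel: temperature factor f = -0.054·(17.5) = -0.9450
  SO₂ term: 1.77·8.5^0.52·exp(0.02·70-0.9450) = 8.489
  Sd branch = 0.102·Sd^0.62·e^(0.033·RH+0.04·T) = 111.8 μm/a
  r_corr = 8.489 + 111.8 = 120.3 μm/a
Long-term exponent b (ISO 9224 Table 2, B1) = 0.523
  D(20) = 120.3 × 20^0.523 = 120.3 × 4.791 = 576.5 μm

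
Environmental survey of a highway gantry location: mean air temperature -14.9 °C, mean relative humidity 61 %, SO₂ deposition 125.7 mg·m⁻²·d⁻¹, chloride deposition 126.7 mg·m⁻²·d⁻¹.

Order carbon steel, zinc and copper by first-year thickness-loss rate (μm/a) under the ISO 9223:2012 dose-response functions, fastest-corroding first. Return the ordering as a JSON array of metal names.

carbon steel: f(T) = +0.150·(T−10) [T≤10 °C] = -3.7350
  sulphur-dioxide contribution → 1.768 μm/a
  chloride contribution → 8.467 μm/a
  ⇒ r_corr(carbon steel) = 10.23 μm/a
zinc: f(T) = +0.038·(T−10) [T≤10 °C] = -0.9462
  sulphur-dioxide contribution → 0.695 μm/a
  chloride contribution → 0.1269 μm/a
  total first-year rate 0.8219 μm/a
copper: f(T) = +0.126·(T−10) [T≤10 °C] = -3.1374
  sulphur-dioxide contribution → 0.02955 μm/a
  chloride contribution → 0.1641 μm/a
  ⇒ r_corr(copper) = 0.1937 μm/a
Ordering by μm/a: carbon steel (10.2) > zinc (0.822) > copper (0.194)

["carbon steel", "zinc", "copper"]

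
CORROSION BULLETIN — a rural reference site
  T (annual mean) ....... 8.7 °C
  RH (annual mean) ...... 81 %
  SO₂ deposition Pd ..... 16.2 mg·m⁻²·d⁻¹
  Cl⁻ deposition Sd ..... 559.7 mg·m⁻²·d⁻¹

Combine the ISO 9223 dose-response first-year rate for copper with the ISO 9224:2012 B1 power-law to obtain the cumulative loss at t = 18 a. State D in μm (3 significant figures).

copper: f(T) = +0.126·(T−10) [T≤10 °C] = -0.1638
  Pd branch = 0.0053·Pd^0.26·e^(0.059·RH+f) = 1.104 μm/a
  Cl⁻ term: 0.01025·559.7^0.27·exp(0.036·81+0.049·8.7) = 1.6
  sum: 1.104 + 1.6 → r_corr = 2.705 μm/a
ISO 9224: D(t) = r_corr · t^b with b = 0.667 (copper, B1)
  D(18) = 2.705 × 18^0.667 = 2.705 × 6.875 = 18.59 μm

D(18) = 18.6 μm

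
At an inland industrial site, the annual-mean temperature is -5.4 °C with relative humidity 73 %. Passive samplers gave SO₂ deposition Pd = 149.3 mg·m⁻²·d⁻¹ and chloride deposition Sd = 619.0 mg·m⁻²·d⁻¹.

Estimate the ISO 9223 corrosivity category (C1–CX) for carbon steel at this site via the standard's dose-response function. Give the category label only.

C4

carbon steel: f(T) = +0.150·(T−10) [T≤10 °C] = -2.3100
  SO₂ term: 1.77·149.3^0.52·exp(0.02·73-2.3100) = 10.22
  Cl⁻ term: 0.102·619.0^0.62·exp(0.033·73+0.04·-5.4) = 49.19
  sum: 10.22 + 49.19 → r_corr = 59.4 μm/a
59.4 μm/a falls in (50, 80] for carbon steel → category C4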